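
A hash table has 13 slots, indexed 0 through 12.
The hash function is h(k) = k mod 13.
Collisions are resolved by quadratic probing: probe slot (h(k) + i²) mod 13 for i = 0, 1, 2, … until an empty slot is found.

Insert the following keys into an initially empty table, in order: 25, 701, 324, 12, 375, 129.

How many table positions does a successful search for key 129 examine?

Insert 25: h=12, slot 12 empty => index 12.
Insert 701: h=12, slot 12 occupied => index 0.
Insert 324: h=12, slots 12,0 occupied => index 3.
Insert 12: h=12, slots 12,0,3 occupied => index 8.
Insert 375: h=11, slot 11 empty => index 11.
Insert 129: h=12, slots 12,0,3,8 occupied => index 2.
Table: [701, —, 129, 324, —, —, —, —, 12, —, —, 375, 25]
Lookup 129: h=12, probe 12,0,3,8,2 → found at 2.

5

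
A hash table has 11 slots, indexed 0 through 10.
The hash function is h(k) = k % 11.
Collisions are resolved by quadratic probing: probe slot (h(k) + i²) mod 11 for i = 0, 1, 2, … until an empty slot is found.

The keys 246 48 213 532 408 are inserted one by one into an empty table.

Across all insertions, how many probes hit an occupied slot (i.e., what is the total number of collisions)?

6

246 hashes to 4; slot 4 is free -> place at 4.
48 hashes to 4; 4 taken -> place at 5.
213 hashes to 4; 4,5 taken -> place at 8.
532 hashes to 4; 4,5,8 taken -> place at 2.
408 hashes to 1; slot 1 is free -> place at 1.
Table: [_, 408, 532, _, 246, 48, _, _, 213, _, _]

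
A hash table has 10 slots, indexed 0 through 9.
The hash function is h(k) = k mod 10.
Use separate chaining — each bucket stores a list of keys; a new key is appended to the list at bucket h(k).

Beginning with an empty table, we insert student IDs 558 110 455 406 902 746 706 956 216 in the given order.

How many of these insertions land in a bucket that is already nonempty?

558 → bucket 8
110 → bucket 0
455 → bucket 5
406 → bucket 6
902 → bucket 2
746 → bucket 6 (collision)
706 → bucket 6 (collision)
956 → bucket 6 (collision)
216 → bucket 6 (collision)
Final buckets:
0: 110
1: ∅
2: 902
3: ∅
4: ∅
5: 455
6: 406 -> 746 -> 706 -> 956 -> 216
7: ∅
8: 558
9: ∅

4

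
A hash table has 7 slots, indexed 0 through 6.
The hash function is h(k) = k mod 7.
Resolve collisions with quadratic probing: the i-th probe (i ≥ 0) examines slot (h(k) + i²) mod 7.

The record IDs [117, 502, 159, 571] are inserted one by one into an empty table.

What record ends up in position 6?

Insert 117: h=5, slot 5 empty => index 5.
Insert 502: h=5, slot 5 occupied => index 6.
Insert 159: h=5, slots 5,6 occupied => index 2.
Insert 571: h=4, slot 4 empty => index 4.
Table: [_, _, 159, _, 571, 117, 502]

502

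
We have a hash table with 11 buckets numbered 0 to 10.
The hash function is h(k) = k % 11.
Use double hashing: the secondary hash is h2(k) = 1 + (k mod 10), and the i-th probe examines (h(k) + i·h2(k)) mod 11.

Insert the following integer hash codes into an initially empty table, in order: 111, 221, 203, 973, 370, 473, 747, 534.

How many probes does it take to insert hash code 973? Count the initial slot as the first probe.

Insert 111: h=1, slot 1 empty -> index 1.
Insert 221: h=1, h2=2, slot 1 occupied -> index 3.
Insert 203: h=5, slot 5 empty -> index 5.
Insert 973: h=5, h2=4, slot 5 occupied -> index 9.
Insert 370: h=7, slot 7 empty -> index 7.
Insert 473: h=0, slot 0 empty -> index 0.
Insert 747: h=10, slot 10 empty -> index 10.
Insert 534: h=6, slot 6 empty -> index 6.
Table: [473, 111, ., 221, ., 203, 534, 370, ., 973, 747]

2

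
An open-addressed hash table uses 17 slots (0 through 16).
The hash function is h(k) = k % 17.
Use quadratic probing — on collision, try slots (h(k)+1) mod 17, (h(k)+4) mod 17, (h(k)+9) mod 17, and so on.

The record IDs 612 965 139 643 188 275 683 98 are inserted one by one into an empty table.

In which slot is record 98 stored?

5

612 hashes to 0; slot 0 is free => place at 0.
965 hashes to 13; slot 13 is free => place at 13.
139 hashes to 3; slot 3 is free => place at 3.
643 hashes to 14; slot 14 is free => place at 14.
188 hashes to 1; slot 1 is free => place at 1.
275 hashes to 3; 3 taken => place at 4.
683 hashes to 3; 3,4 taken => place at 7.
98 hashes to 13; 13,14,0 taken => place at 5.
Table: [612, 188, ., 139, 275, 98, ., 683, ., ., ., ., ., 965, 643, ., .]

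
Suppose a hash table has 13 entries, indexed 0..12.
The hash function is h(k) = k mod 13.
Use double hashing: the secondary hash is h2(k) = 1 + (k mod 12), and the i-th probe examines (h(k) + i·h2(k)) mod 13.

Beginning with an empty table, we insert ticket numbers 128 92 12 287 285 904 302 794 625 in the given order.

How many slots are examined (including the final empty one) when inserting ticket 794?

2

128: h=11 → slot 11
92: h=1 → slot 1
12: h=12 → slot 12
287: h=1, h2=12, probe 1,0 → slot 0
285: h=12, h2=10, probe 12,9 → slot 9
904: h=7 → slot 7
302: h=3 → slot 3
794: h=1, h2=3, probe 1,4 → slot 4
625: h=1, h2=2, probe 1,3,5 → slot 5
Table: [287, 92, -, 302, 794, 625, -, 904, -, 285, -, 128, 12]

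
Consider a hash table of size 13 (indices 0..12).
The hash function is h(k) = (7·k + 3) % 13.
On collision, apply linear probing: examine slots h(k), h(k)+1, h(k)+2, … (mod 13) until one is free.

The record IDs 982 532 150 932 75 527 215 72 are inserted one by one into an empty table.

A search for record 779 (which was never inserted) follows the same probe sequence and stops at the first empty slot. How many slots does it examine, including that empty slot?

2

Insert 982: h=0, slot 0 empty → index 0.
Insert 532: h=9, slot 9 empty → index 9.
Insert 150: h=0, slot 0 occupied → index 1.
Insert 932: h=1, slot 1 occupied → index 2.
Insert 75: h=8, slot 8 empty → index 8.
Insert 527: h=0, slots 0,1,2 occupied → index 3.
Insert 215: h=0, slots 0,1,2,3 occupied → index 4.
Insert 72: h=0, slots 0,1,2,3,4 occupied → index 5.
Table: [982, 150, 932, 527, 215, 72, ∅, ∅, 75, 532, ∅, ∅, ∅]
Lookup 779: h=9, probe 9,10 → slot 10 empty, not found.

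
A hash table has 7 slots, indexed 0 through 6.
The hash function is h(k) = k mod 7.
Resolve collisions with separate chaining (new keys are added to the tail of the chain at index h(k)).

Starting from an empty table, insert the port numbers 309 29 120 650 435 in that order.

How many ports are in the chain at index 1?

Insert 309: h=1, bucket 1 empty -> new chain.
Insert 29: h=1, bucket 1 nonempty -> append to chain.
Insert 120: h=1, bucket 1 nonempty -> append to chain.
Insert 650: h=6, bucket 6 empty -> new chain.
Insert 435: h=1, bucket 1 nonempty -> append to chain.
Final buckets:
0: —
1: 309 -> 29 -> 120 -> 435
2: —
3: —
4: —
5: —
6: 650

4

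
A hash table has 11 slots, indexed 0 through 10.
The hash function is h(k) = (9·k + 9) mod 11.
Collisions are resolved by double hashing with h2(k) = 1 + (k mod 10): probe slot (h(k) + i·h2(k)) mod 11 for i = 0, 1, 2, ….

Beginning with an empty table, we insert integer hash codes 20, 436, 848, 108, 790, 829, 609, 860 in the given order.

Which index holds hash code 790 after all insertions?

20 hashes to 2; slot 2 is free -> place at 2.
436 hashes to 6; slot 6 is free -> place at 6.
848 hashes to 7; slot 7 is free -> place at 7.
108 hashes to 2, h2=9; 2 taken -> place at 0.
790 hashes to 2, h2=1; 2 taken -> place at 3.
829 hashes to 1; slot 1 is free -> place at 1.
609 hashes to 1, h2=10; 1,0 taken -> place at 10.
860 hashes to 5; slot 5 is free -> place at 5.
Table: [108, 829, 20, 790, ∅, 860, 436, 848, ∅, ∅, 609]

3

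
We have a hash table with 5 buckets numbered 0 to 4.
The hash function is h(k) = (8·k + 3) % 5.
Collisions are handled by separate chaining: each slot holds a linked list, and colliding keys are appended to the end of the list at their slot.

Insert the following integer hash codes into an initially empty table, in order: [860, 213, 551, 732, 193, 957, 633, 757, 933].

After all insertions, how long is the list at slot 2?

Insert 860: h=3, bucket 3 empty -> new chain.
Insert 213: h=2, bucket 2 empty -> new chain.
Insert 551: h=1, bucket 1 empty -> new chain.
Insert 732: h=4, bucket 4 empty -> new chain.
Insert 193: h=2, bucket 2 nonempty -> append to chain.
Insert 957: h=4, bucket 4 nonempty -> append to chain.
Insert 633: h=2, bucket 2 nonempty -> append to chain.
Insert 757: h=4, bucket 4 nonempty -> append to chain.
Insert 933: h=2, bucket 2 nonempty -> append to chain.
Final buckets:
0: .
1: 551
2: 213 -> 193 -> 633 -> 933
3: 860
4: 732 -> 957 -> 757

4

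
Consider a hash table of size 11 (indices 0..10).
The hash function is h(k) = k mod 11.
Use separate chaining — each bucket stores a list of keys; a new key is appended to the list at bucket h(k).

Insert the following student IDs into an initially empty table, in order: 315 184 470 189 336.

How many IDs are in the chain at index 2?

1

Insert 315: h=7, bucket 7 empty -> new chain.
Insert 184: h=8, bucket 8 empty -> new chain.
Insert 470: h=8, bucket 8 nonempty -> append to chain.
Insert 189: h=2, bucket 2 empty -> new chain.
Insert 336: h=6, bucket 6 empty -> new chain.
Final buckets:
0: .
1: .
2: 189
3: .
4: .
5: .
6: 336
7: 315
8: 184 -> 470
9: .
10: .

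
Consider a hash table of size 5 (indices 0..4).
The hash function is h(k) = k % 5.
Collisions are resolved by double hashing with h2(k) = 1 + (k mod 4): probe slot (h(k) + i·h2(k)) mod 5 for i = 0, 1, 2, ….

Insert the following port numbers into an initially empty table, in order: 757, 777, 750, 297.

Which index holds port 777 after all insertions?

Insert 757: h=2, slot 2 empty => index 2.
Insert 777: h=2, h2=2, slot 2 occupied => index 4.
Insert 750: h=0, slot 0 empty => index 0.
Insert 297: h=2, h2=2, slots 2,4 occupied => index 1.
Table: [750, 297, 757, ., 777]

4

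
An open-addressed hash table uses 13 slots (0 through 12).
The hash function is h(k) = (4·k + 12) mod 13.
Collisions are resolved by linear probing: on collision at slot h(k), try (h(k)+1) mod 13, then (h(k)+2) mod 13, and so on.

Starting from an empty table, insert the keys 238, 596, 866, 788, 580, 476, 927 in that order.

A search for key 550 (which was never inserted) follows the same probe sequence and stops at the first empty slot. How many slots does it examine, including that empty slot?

Insert 238: h=2, slot 2 empty → index 2.
Insert 596: h=4, slot 4 empty → index 4.
Insert 866: h=5, slot 5 empty → index 5.
Insert 788: h=5, slot 5 occupied → index 6.
Insert 580: h=5, slots 5,6 occupied → index 7.
Insert 476: h=5, slots 5,6,7 occupied → index 8.
Insert 927: h=2, slot 2 occupied → index 3.
Table: [-, -, 238, 927, 596, 866, 788, 580, 476, -, -, -, -]
Lookup 550: h=2, probe 2,3,4,5,6,7,8,9 → slot 9 empty, not found.

8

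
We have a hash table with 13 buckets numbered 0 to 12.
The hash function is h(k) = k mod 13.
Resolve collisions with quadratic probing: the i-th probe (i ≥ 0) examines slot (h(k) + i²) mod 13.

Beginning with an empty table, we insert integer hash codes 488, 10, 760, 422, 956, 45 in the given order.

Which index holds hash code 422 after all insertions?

Insert 488: h=7, slot 7 empty -> index 7.
Insert 10: h=10, slot 10 empty -> index 10.
Insert 760: h=6, slot 6 empty -> index 6.
Insert 422: h=6, slots 6,7,10 occupied -> index 2.
Insert 956: h=7, slot 7 occupied -> index 8.
Insert 45: h=6, slots 6,7,10,2 occupied -> index 9.
Table: [∅, ∅, 422, ∅, ∅, ∅, 760, 488, 956, 45, 10, ∅, ∅]

2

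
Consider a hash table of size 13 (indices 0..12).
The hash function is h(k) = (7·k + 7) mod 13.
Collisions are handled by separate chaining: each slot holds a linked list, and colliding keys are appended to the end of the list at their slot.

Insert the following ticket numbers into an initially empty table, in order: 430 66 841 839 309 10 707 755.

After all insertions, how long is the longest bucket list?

3

Insert 430: h=1, bucket 1 empty -> new chain.
Insert 66: h=1, bucket 1 nonempty -> append to chain.
Insert 841: h=5, bucket 5 empty -> new chain.
Insert 839: h=4, bucket 4 empty -> new chain.
Insert 309: h=12, bucket 12 empty -> new chain.
Insert 10: h=12, bucket 12 nonempty -> append to chain.
Insert 707: h=3, bucket 3 empty -> new chain.
Insert 755: h=1, bucket 1 nonempty -> append to chain.
Final buckets:
0: .
1: 430 -> 66 -> 755
2: .
3: 707
4: 839
5: 841
6: .
7: .
8: .
9: .
10: .
11: .
12: 309 -> 10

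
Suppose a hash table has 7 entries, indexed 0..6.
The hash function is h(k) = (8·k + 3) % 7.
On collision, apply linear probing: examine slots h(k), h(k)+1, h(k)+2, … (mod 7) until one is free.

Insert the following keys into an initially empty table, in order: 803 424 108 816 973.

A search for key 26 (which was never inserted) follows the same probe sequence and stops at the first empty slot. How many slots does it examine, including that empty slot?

4

803: h=1 → slot 1
424: h=0 → slot 0
108: h=6 → slot 6
816: h=0, probe 0,1,2 → slot 2
973: h=3 → slot 3
Table: [424, 803, 816, 973, —, —, 108]
Lookup 26: h=1, probe 1,2,3,4 → slot 4 empty, not found.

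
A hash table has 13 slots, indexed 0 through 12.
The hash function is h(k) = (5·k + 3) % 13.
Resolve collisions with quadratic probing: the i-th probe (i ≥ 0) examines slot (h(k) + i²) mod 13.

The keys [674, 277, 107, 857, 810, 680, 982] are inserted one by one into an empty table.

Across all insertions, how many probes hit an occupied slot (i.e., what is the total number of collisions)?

6

Insert 674: h=6, slot 6 empty => index 6.
Insert 277: h=10, slot 10 empty => index 10.
Insert 107: h=5, slot 5 empty => index 5.
Insert 857: h=11, slot 11 empty => index 11.
Insert 810: h=10, slots 10,11 occupied => index 1.
Insert 680: h=10, slots 10,11,1,6 occupied => index 0.
Insert 982: h=12, slot 12 empty => index 12.
Table: [680, 810, —, —, —, 107, 674, —, —, —, 277, 857, 982]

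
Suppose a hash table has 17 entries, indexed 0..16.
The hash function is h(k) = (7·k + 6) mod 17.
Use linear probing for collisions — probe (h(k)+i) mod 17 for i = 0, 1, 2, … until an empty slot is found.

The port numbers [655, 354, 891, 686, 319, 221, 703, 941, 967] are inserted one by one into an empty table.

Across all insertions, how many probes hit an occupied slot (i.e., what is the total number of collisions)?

655: h=1 -> slot 1
354: h=2 -> slot 2
891: h=4 -> slot 4
686: h=14 -> slot 14
319: h=12 -> slot 12
221: h=6 -> slot 6
703: h=14, probe 14,15 -> slot 15
941: h=14, probe 14,15,16 -> slot 16
967: h=9 -> slot 9
Table: [., 655, 354, ., 891, ., 221, ., ., 967, ., ., 319, ., 686, 703, 941]

3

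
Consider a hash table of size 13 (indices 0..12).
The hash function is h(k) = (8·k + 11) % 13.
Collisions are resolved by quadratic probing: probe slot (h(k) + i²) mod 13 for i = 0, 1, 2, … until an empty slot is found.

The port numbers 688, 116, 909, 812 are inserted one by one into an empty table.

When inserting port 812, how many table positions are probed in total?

2

Insert 688: h=3, slot 3 empty -> index 3.
Insert 116: h=3, slot 3 occupied -> index 4.
Insert 909: h=3, slots 3,4 occupied -> index 7.
Insert 812: h=7, slot 7 occupied -> index 8.
Table: [-, -, -, 688, 116, -, -, 909, 812, -, -, -, -]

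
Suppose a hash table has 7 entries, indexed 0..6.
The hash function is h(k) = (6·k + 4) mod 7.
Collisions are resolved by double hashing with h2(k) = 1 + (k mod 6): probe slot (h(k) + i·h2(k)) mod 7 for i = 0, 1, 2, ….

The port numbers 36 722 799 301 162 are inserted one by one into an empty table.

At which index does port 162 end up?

0

36 hashes to 3; slot 3 is free => place at 3.
722 hashes to 3, h2=3; 3 taken => place at 6.
799 hashes to 3, h2=2; 3 taken => place at 5.
301 hashes to 4; slot 4 is free => place at 4.
162 hashes to 3, h2=1; 3,4,5,6 taken => place at 0.
Table: [162, _, _, 36, 301, 799, 722]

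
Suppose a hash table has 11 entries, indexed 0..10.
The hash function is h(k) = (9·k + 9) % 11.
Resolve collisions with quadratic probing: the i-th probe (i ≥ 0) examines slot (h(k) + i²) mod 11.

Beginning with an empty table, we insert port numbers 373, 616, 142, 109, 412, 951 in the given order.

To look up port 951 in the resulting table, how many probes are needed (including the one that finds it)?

373 hashes to 0; slot 0 is free → place at 0.
616 hashes to 9; slot 9 is free → place at 9.
142 hashes to 0; 0 taken → place at 1.
109 hashes to 0; 0,1 taken → place at 4.
412 hashes to 10; slot 10 is free → place at 10.
951 hashes to 10; 10,0 taken → place at 3.
Table: [373, 142, ., 951, 109, ., ., ., ., 616, 412]
Lookup 951: h=10, probe 10,0,3 → found at 3.

3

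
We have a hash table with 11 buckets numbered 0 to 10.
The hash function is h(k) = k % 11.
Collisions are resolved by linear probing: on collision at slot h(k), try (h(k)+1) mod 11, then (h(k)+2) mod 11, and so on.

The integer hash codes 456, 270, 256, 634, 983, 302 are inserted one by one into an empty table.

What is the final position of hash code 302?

456 hashes to 5; slot 5 is free → place at 5.
270 hashes to 6; slot 6 is free → place at 6.
256 hashes to 3; slot 3 is free → place at 3.
634 hashes to 7; slot 7 is free → place at 7.
983 hashes to 4; slot 4 is free → place at 4.
302 hashes to 5; 5,6,7 taken → place at 8.
Table: [-, -, -, 256, 983, 456, 270, 634, 302, -, -]

8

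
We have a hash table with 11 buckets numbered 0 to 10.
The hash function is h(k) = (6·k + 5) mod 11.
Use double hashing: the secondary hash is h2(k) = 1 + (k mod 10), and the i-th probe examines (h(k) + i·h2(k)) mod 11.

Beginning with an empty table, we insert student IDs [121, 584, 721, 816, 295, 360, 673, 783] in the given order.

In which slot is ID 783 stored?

3

Insert 121: h=5, slot 5 empty → index 5.
Insert 584: h=0, slot 0 empty → index 0.
Insert 721: h=8, slot 8 empty → index 8.
Insert 816: h=6, slot 6 empty → index 6.
Insert 295: h=4, slot 4 empty → index 4.
Insert 360: h=9, slot 9 empty → index 9.
Insert 673: h=6, h2=4, slot 6 occupied → index 10.
Insert 783: h=6, h2=4, slots 6,10 occupied → index 3.
Table: [584, ., ., 783, 295, 121, 816, ., 721, 360, 673]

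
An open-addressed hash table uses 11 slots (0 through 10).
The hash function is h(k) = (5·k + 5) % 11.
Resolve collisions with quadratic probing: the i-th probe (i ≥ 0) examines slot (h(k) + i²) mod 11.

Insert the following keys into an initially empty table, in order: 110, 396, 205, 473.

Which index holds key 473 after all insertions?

110 hashes to 5; slot 5 is free → place at 5.
396 hashes to 5; 5 taken → place at 6.
205 hashes to 7; slot 7 is free → place at 7.
473 hashes to 5; 5,6 taken → place at 9.
Table: [∅, ∅, ∅, ∅, ∅, 110, 396, 205, ∅, 473, ∅]

9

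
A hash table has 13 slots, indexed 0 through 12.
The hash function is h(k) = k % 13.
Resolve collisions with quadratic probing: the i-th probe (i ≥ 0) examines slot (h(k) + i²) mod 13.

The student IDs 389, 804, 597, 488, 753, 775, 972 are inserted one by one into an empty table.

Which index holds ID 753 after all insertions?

3

Insert 389: h=12, slot 12 empty => index 12.
Insert 804: h=11, slot 11 empty => index 11.
Insert 597: h=12, slot 12 occupied => index 0.
Insert 488: h=7, slot 7 empty => index 7.
Insert 753: h=12, slots 12,0 occupied => index 3.
Insert 775: h=8, slot 8 empty => index 8.
Insert 972: h=10, slot 10 empty => index 10.
Table: [597, -, -, 753, -, -, -, 488, 775, -, 972, 804, 389]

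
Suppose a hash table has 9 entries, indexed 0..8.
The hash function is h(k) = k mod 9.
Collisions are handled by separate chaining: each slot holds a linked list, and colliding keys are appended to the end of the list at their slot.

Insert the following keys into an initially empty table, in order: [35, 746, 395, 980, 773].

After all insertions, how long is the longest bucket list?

5

35 -> bucket 8
746 -> bucket 8 (collision)
395 -> bucket 8 (collision)
980 -> bucket 8 (collision)
773 -> bucket 8 (collision)
Final buckets:
0: ∅
1: ∅
2: ∅
3: ∅
4: ∅
5: ∅
6: ∅
7: ∅
8: 35 -> 746 -> 395 -> 980 -> 773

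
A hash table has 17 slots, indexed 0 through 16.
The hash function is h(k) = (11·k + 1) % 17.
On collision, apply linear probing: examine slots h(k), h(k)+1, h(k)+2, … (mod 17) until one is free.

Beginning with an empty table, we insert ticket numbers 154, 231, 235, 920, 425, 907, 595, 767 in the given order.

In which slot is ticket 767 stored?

7

154 hashes to 12; slot 12 is free → place at 12.
231 hashes to 9; slot 9 is free → place at 9.
235 hashes to 2; slot 2 is free → place at 2.
920 hashes to 6; slot 6 is free → place at 6.
425 hashes to 1; slot 1 is free → place at 1.
907 hashes to 16; slot 16 is free → place at 16.
595 hashes to 1; 1,2 taken → place at 3.
767 hashes to 6; 6 taken → place at 7.
Table: [_, 425, 235, 595, _, _, 920, 767, _, 231, _, _, 154, _, _, _, 907]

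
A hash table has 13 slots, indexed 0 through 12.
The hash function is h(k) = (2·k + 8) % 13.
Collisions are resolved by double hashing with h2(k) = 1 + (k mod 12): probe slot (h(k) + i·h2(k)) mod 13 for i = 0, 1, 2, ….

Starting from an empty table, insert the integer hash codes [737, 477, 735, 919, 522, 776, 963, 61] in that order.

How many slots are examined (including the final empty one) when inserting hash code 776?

3

Insert 737: h=0, slot 0 empty => index 0.
Insert 477: h=0, h2=10, slot 0 occupied => index 10.
Insert 735: h=9, slot 9 empty => index 9.
Insert 919: h=0, h2=8, slot 0 occupied => index 8.
Insert 522: h=12, slot 12 empty => index 12.
Insert 776: h=0, h2=9, slots 0,9 occupied => index 5.
Insert 963: h=10, h2=4, slot 10 occupied => index 1.
Insert 61: h=0, h2=2, slot 0 occupied => index 2.
Table: [737, 963, 61, —, —, 776, —, —, 919, 735, 477, —, 522]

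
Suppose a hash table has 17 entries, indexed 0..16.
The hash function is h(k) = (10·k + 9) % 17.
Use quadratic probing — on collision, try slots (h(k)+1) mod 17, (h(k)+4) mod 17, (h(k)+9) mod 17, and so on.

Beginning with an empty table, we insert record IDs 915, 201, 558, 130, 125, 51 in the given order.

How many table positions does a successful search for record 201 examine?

915 hashes to 13; slot 13 is free -> place at 13.
201 hashes to 13; 13 taken -> place at 14.
558 hashes to 13; 13,14 taken -> place at 0.
130 hashes to 0; 0 taken -> place at 1.
125 hashes to 1; 1 taken -> place at 2.
51 hashes to 9; slot 9 is free -> place at 9.
Table: [558, 130, 125, _, _, _, _, _, _, 51, _, _, _, 915, 201, _, _]
Lookup 201: h=13, probe 13,14 → found at 14.

2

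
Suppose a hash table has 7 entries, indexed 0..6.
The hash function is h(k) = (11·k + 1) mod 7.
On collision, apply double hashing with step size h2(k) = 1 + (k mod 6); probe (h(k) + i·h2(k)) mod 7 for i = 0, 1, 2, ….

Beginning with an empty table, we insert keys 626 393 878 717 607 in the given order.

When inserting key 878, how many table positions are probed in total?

2

Insert 626: h=6, slot 6 empty => index 6.
Insert 393: h=5, slot 5 empty => index 5.
Insert 878: h=6, h2=3, slot 6 occupied => index 2.
Insert 717: h=6, h2=4, slot 6 occupied => index 3.
Insert 607: h=0, slot 0 empty => index 0.
Table: [607, —, 878, 717, —, 393, 626]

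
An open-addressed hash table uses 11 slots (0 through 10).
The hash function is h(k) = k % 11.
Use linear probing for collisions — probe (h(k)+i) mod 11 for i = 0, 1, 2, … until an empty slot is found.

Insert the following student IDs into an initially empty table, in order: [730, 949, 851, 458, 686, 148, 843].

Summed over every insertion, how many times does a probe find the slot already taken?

730 hashes to 4; slot 4 is free → place at 4.
949 hashes to 3; slot 3 is free → place at 3.
851 hashes to 4; 4 taken → place at 5.
458 hashes to 7; slot 7 is free → place at 7.
686 hashes to 4; 4,5 taken → place at 6.
148 hashes to 5; 5,6,7 taken → place at 8.
843 hashes to 7; 7,8 taken → place at 9.
Table: [_, _, _, 949, 730, 851, 686, 458, 148, 843, _]

8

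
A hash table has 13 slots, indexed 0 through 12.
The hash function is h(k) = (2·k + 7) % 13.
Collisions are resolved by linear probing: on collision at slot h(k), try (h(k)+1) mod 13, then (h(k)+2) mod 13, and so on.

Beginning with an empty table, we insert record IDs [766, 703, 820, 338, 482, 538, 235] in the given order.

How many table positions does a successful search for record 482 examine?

766 hashes to 5; slot 5 is free -> place at 5.
703 hashes to 9; slot 9 is free -> place at 9.
820 hashes to 9; 9 taken -> place at 10.
338 hashes to 7; slot 7 is free -> place at 7.
482 hashes to 9; 9,10 taken -> place at 11.
538 hashes to 4; slot 4 is free -> place at 4.
235 hashes to 9; 9,10,11 taken -> place at 12.
Table: [—, —, —, —, 538, 766, —, 338, —, 703, 820, 482, 235]
Lookup 482: h=9, probe 9,10,11 → found at 11.

3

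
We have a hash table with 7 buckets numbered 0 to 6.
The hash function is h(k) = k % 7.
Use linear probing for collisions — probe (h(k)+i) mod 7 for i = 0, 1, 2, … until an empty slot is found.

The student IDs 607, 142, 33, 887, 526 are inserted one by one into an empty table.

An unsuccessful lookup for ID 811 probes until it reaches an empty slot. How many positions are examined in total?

607: h=5 → slot 5
142: h=2 → slot 2
33: h=5, probe 5,6 → slot 6
887: h=5, probe 5,6,0 → slot 0
526: h=1 → slot 1
Table: [887, 526, 142, _, _, 607, 33]
Lookup 811: h=6, probe 6,0,1,2,3 → slot 3 empty, not found.

5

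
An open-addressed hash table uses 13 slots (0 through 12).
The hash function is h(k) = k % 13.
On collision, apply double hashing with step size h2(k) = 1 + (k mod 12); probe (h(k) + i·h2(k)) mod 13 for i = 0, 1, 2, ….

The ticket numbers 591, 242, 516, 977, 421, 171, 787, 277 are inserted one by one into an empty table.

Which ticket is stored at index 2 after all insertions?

977

591 hashes to 6; slot 6 is free -> place at 6.
242 hashes to 8; slot 8 is free -> place at 8.
516 hashes to 9; slot 9 is free -> place at 9.
977 hashes to 2; slot 2 is free -> place at 2.
421 hashes to 5; slot 5 is free -> place at 5.
171 hashes to 2, h2=4; 2,6 taken -> place at 10.
787 hashes to 7; slot 7 is free -> place at 7.
277 hashes to 4; slot 4 is free -> place at 4.
Table: [—, —, 977, —, 277, 421, 591, 787, 242, 516, 171, —, —]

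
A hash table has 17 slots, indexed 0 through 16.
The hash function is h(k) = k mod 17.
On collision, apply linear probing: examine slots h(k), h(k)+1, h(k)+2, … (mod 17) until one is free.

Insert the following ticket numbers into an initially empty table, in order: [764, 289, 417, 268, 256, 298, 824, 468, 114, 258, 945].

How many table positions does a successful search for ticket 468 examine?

764: h=16 → slot 16
289: h=0 → slot 0
417: h=9 → slot 9
268: h=13 → slot 13
256: h=1 → slot 1
298: h=9, probe 9,10 → slot 10
824: h=8 → slot 8
468: h=9, probe 9,10,11 → slot 11
114: h=12 → slot 12
258: h=3 → slot 3
945: h=10, probe 10,11,12,13,14 → slot 14
Table: [289, 256, —, 258, —, —, —, —, 824, 417, 298, 468, 114, 268, 945, —, 764]
Lookup 468: h=9, probe 9,10,11 → found at 11.

3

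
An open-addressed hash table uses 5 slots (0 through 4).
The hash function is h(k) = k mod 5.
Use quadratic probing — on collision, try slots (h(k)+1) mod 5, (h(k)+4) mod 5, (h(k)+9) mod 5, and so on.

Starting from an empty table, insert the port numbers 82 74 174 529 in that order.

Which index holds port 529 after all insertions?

3

82 hashes to 2; slot 2 is free => place at 2.
74 hashes to 4; slot 4 is free => place at 4.
174 hashes to 4; 4 taken => place at 0.
529 hashes to 4; 4,0 taken => place at 3.
Table: [174, —, 82, 529, 74]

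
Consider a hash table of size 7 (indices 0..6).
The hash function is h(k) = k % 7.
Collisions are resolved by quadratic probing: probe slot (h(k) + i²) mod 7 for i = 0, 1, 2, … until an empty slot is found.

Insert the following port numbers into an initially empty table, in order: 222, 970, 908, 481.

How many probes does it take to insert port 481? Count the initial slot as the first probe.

222 hashes to 5; slot 5 is free -> place at 5.
970 hashes to 4; slot 4 is free -> place at 4.
908 hashes to 5; 5 taken -> place at 6.
481 hashes to 5; 5,6 taken -> place at 2.
Table: [-, -, 481, -, 970, 222, 908]

3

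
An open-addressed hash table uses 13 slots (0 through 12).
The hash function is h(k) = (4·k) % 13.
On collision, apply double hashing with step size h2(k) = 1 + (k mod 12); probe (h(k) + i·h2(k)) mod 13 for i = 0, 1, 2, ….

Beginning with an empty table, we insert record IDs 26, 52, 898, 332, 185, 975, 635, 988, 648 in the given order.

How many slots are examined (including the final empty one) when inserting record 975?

Insert 26: h=0, slot 0 empty => index 0.
Insert 52: h=0, h2=5, slot 0 occupied => index 5.
Insert 898: h=4, slot 4 empty => index 4.
Insert 332: h=2, slot 2 empty => index 2.
Insert 185: h=12, slot 12 empty => index 12.
Insert 975: h=0, h2=4, slots 0,4 occupied => index 8.
Insert 635: h=5, h2=12, slots 5,4 occupied => index 3.
Insert 988: h=0, h2=5, slots 0,5 occupied => index 10.
Insert 648: h=5, h2=1, slot 5 occupied => index 6.
Table: [26, -, 332, 635, 898, 52, 648, -, 975, -, 988, -, 185]

3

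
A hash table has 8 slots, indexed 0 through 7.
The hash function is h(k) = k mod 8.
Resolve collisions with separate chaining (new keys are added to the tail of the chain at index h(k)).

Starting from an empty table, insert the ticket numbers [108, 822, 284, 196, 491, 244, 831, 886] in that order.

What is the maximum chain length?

4

Insert 108: h=4, bucket 4 empty → new chain.
Insert 822: h=6, bucket 6 empty → new chain.
Insert 284: h=4, bucket 4 nonempty → append to chain.
Insert 196: h=4, bucket 4 nonempty → append to chain.
Insert 491: h=3, bucket 3 empty → new chain.
Insert 244: h=4, bucket 4 nonempty → append to chain.
Insert 831: h=7, bucket 7 empty → new chain.
Insert 886: h=6, bucket 6 nonempty → append to chain.
Final buckets:
0: .
1: .
2: .
3: 491
4: 108 -> 284 -> 196 -> 244
5: .
6: 822 -> 886
7: 831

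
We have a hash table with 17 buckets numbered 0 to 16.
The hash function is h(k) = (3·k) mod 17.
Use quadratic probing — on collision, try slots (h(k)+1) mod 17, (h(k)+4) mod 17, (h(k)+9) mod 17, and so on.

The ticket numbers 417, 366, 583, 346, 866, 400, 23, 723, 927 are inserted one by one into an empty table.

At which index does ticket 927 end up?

Insert 417: h=10, slot 10 empty → index 10.
Insert 366: h=10, slot 10 occupied → index 11.
Insert 583: h=15, slot 15 empty → index 15.
Insert 346: h=1, slot 1 empty → index 1.
Insert 866: h=14, slot 14 empty → index 14.
Insert 400: h=10, slots 10,11,14 occupied → index 2.
Insert 23: h=1, slots 1,2 occupied → index 5.
Insert 723: h=10, slots 10,11,14,2 occupied → index 9.
Insert 927: h=10, slots 10,11,14,2,9,1 occupied → index 12.
Table: [∅, 346, 400, ∅, ∅, 23, ∅, ∅, ∅, 723, 417, 366, 927, ∅, 866, 583, ∅]

12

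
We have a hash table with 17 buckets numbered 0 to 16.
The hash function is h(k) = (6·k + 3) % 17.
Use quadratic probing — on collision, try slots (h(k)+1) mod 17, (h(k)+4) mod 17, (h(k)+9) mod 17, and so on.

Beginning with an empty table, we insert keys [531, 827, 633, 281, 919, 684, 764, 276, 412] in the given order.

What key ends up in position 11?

531: h=10 → slot 10
827: h=1 → slot 1
633: h=10, probe 10,11 → slot 11
281: h=6 → slot 6
919: h=9 → slot 9
684: h=10, probe 10,11,14 → slot 14
764: h=14, probe 14,15 → slot 15
276: h=10, probe 10,11,14,2 → slot 2
412: h=10, probe 10,11,14,2,9,1,12 → slot 12
Table: [∅, 827, 276, ∅, ∅, ∅, 281, ∅, ∅, 919, 531, 633, 412, ∅, 684, 764, ∅]

633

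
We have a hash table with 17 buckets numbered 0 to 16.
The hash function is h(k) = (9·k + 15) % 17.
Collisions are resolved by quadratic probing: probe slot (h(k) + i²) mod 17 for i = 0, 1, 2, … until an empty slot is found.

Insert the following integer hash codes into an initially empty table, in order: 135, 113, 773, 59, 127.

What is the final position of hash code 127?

135: h=6 → slot 6
113: h=12 → slot 12
773: h=2 → slot 2
59: h=2, probe 2,3 → slot 3
127: h=2, probe 2,3,6,11 → slot 11
Table: [_, _, 773, 59, _, _, 135, _, _, _, _, 127, 113, _, _, _, _]

11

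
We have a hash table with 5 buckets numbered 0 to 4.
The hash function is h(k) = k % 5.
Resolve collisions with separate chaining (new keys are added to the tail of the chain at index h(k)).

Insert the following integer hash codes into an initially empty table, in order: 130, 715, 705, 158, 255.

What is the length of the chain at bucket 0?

Insert 130: h=0, bucket 0 empty → new chain.
Insert 715: h=0, bucket 0 nonempty → append to chain.
Insert 705: h=0, bucket 0 nonempty → append to chain.
Insert 158: h=3, bucket 3 empty → new chain.
Insert 255: h=0, bucket 0 nonempty → append to chain.
Final buckets:
0: 130 -> 715 -> 705 -> 255
1: ∅
2: ∅
3: 158
4: ∅

4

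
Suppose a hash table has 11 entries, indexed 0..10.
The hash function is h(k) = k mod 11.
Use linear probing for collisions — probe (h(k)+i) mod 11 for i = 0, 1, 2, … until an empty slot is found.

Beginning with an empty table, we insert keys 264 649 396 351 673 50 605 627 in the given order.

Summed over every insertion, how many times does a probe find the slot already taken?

13

Insert 264: h=0, slot 0 empty → index 0.
Insert 649: h=0, slot 0 occupied → index 1.
Insert 396: h=0, slots 0,1 occupied → index 2.
Insert 351: h=10, slot 10 empty → index 10.
Insert 673: h=2, slot 2 occupied → index 3.
Insert 50: h=6, slot 6 empty → index 6.
Insert 605: h=0, slots 0,1,2,3 occupied → index 4.
Insert 627: h=0, slots 0,1,2,3,4 occupied → index 5.
Table: [264, 649, 396, 673, 605, 627, 50, —, —, —, 351]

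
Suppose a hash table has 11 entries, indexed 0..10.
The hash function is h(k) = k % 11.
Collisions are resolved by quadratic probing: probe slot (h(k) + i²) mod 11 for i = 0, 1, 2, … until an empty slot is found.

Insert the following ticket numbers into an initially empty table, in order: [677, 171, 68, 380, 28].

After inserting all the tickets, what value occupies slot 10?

380

677 hashes to 6; slot 6 is free → place at 6.
171 hashes to 6; 6 taken → place at 7.
68 hashes to 2; slot 2 is free → place at 2.
380 hashes to 6; 6,7 taken → place at 10.
28 hashes to 6; 6,7,10 taken → place at 4.
Table: [_, _, 68, _, 28, _, 677, 171, _, _, 380]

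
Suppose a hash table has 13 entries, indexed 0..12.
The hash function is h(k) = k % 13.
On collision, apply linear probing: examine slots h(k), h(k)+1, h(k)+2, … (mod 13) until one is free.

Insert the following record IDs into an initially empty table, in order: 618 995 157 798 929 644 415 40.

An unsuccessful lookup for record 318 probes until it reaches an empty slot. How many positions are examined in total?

Insert 618: h=7, slot 7 empty => index 7.
Insert 995: h=7, slot 7 occupied => index 8.
Insert 157: h=1, slot 1 empty => index 1.
Insert 798: h=5, slot 5 empty => index 5.
Insert 929: h=6, slot 6 empty => index 6.
Insert 644: h=7, slots 7,8 occupied => index 9.
Insert 415: h=12, slot 12 empty => index 12.
Insert 40: h=1, slot 1 occupied => index 2.
Table: [_, 157, 40, _, _, 798, 929, 618, 995, 644, _, _, 415]
Lookup 318: h=6, probe 6,7,8,9,10 → slot 10 empty, not found.

5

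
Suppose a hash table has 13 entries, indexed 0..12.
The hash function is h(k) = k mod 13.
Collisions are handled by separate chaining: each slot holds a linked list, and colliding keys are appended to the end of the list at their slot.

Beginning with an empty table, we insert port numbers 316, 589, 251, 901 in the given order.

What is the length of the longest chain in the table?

4

316 → bucket 4
589 → bucket 4 (collision)
251 → bucket 4 (collision)
901 → bucket 4 (collision)
Final buckets:
0: -
1: -
2: -
3: -
4: 316 -> 589 -> 251 -> 901
5: -
6: -
7: -
8: -
9: -
10: -
11: -
12: -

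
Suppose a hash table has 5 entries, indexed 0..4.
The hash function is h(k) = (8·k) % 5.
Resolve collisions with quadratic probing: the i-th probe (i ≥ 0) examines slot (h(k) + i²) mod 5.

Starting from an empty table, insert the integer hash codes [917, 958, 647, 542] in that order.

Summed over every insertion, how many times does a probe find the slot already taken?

Insert 917: h=1, slot 1 empty -> index 1.
Insert 958: h=4, slot 4 empty -> index 4.
Insert 647: h=1, slot 1 occupied -> index 2.
Insert 542: h=1, slots 1,2 occupied -> index 0.
Table: [542, 917, 647, —, 958]

3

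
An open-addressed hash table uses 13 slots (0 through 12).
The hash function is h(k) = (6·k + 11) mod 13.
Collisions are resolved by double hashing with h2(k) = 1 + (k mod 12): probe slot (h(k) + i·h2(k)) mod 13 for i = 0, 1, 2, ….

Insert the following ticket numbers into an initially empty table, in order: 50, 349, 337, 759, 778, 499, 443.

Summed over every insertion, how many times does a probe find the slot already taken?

5

50: h=12 → slot 12
349: h=12, h2=2, probe 12,1 → slot 1
337: h=5 → slot 5
759: h=2 → slot 2
778: h=12, h2=11, probe 12,10 → slot 10
499: h=2, h2=8, probe 2,10,5,0 → slot 0
443: h=4 → slot 4
Table: [499, 349, 759, ∅, 443, 337, ∅, ∅, ∅, ∅, 778, ∅, 50]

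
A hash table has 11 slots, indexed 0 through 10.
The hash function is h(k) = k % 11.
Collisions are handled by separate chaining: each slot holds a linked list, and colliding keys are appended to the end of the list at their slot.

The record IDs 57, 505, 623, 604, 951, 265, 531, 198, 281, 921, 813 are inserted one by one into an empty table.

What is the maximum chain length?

Insert 57: h=2, bucket 2 empty -> new chain.
Insert 505: h=10, bucket 10 empty -> new chain.
Insert 623: h=7, bucket 7 empty -> new chain.
Insert 604: h=10, bucket 10 nonempty -> append to chain.
Insert 951: h=5, bucket 5 empty -> new chain.
Insert 265: h=1, bucket 1 empty -> new chain.
Insert 531: h=3, bucket 3 empty -> new chain.
Insert 198: h=0, bucket 0 empty -> new chain.
Insert 281: h=6, bucket 6 empty -> new chain.
Insert 921: h=8, bucket 8 empty -> new chain.
Insert 813: h=10, bucket 10 nonempty -> append to chain.
Final buckets:
0: 198
1: 265
2: 57
3: 531
4: _
5: 951
6: 281
7: 623
8: 921
9: _
10: 505 -> 604 -> 813

3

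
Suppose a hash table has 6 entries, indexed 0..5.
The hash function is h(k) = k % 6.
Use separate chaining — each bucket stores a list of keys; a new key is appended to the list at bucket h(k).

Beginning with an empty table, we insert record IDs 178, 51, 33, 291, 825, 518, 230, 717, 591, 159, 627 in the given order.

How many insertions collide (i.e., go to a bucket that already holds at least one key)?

8

Insert 178: h=4, bucket 4 empty -> new chain.
Insert 51: h=3, bucket 3 empty -> new chain.
Insert 33: h=3, bucket 3 nonempty -> append to chain.
Insert 291: h=3, bucket 3 nonempty -> append to chain.
Insert 825: h=3, bucket 3 nonempty -> append to chain.
Insert 518: h=2, bucket 2 empty -> new chain.
Insert 230: h=2, bucket 2 nonempty -> append to chain.
Insert 717: h=3, bucket 3 nonempty -> append to chain.
Insert 591: h=3, bucket 3 nonempty -> append to chain.
Insert 159: h=3, bucket 3 nonempty -> append to chain.
Insert 627: h=3, bucket 3 nonempty -> append to chain.
Final buckets:
0: ∅
1: ∅
2: 518 -> 230
3: 51 -> 33 -> 291 -> 825 -> 717 -> 591 -> 159 -> 627
4: 178
5: ∅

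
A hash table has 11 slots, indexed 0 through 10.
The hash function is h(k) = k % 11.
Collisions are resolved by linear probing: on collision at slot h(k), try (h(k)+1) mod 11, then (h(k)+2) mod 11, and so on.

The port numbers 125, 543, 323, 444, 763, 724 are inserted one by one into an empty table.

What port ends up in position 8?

125: h=4 → slot 4
543: h=4, probe 4,5 → slot 5
323: h=4, probe 4,5,6 → slot 6
444: h=4, probe 4,5,6,7 → slot 7
763: h=4, probe 4,5,6,7,8 → slot 8
724: h=9 → slot 9
Table: [_, _, _, _, 125, 543, 323, 444, 763, 724, _]

763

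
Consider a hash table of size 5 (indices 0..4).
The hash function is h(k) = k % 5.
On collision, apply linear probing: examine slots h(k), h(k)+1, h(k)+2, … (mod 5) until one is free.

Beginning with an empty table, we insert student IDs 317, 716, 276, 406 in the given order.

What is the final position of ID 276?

317: h=2 → slot 2
716: h=1 → slot 1
276: h=1, probe 1,2,3 → slot 3
406: h=1, probe 1,2,3,4 → slot 4
Table: [-, 716, 317, 276, 406]

3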